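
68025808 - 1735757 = 66290051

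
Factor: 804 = 2^2*3^1*67^1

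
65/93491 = 65/93491 = 0.00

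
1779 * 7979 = 14194641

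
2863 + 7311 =10174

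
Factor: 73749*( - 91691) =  - 3^1*13^1 * 31^1*61^1*91691^1 = - 6762119559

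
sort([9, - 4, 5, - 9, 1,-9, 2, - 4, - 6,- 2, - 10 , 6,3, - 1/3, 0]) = [ - 10, - 9, - 9, - 6, - 4, - 4, - 2, - 1/3, 0, 1, 2, 3,5, 6 , 9]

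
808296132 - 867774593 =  - 59478461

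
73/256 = 73/256 = 0.29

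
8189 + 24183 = 32372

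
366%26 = 2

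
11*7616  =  83776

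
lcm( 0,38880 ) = 0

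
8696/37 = 8696/37  =  235.03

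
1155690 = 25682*45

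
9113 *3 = 27339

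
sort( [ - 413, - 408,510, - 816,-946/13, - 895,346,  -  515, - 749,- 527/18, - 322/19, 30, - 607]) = [ - 895 , - 816  , - 749, - 607, - 515, - 413,-408, - 946/13, - 527/18 , - 322/19,30,346,510] 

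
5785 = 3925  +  1860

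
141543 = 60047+81496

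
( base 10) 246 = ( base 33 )7F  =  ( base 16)F6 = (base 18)dc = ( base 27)93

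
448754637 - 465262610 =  - 16507973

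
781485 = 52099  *15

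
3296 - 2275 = 1021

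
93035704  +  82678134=175713838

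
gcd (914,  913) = 1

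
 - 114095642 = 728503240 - 842598882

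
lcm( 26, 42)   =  546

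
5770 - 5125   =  645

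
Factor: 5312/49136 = 4/37 = 2^2 * 37^( - 1)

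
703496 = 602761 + 100735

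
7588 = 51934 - 44346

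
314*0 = 0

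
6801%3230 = 341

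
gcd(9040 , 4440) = 40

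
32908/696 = 8227/174 = 47.28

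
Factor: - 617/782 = - 2^(  -  1)*17^( - 1 )*23^( - 1)*617^1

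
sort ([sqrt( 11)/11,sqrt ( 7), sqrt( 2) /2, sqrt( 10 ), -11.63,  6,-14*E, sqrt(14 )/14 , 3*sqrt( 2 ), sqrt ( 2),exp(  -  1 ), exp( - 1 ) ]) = [ - 14*E,-11.63,sqrt (14 )/14 , sqrt(11)/11, exp( - 1 ),exp(-1),sqrt(2)/2, sqrt( 2 ), sqrt( 7),sqrt ( 10),3*sqrt ( 2 ), 6]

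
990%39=15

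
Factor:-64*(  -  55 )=3520 = 2^6*5^1*11^1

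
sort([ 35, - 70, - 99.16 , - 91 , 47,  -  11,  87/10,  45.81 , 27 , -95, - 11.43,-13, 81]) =[ - 99.16, - 95, - 91 , - 70 , - 13, - 11.43, - 11 , 87/10, 27 , 35, 45.81,47, 81] 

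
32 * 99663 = 3189216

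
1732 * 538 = 931816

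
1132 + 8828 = 9960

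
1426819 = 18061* 79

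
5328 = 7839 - 2511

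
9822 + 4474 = 14296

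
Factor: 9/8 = 2^( - 3 )*3^2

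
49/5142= 49/5142 = 0.01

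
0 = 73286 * 0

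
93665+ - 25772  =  67893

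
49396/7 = 49396/7=7056.57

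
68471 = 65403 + 3068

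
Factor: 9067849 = 7^1 * 37^1* 157^1*223^1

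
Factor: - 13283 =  - 37^1*359^1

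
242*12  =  2904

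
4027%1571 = 885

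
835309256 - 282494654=552814602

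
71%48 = 23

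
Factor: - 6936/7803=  - 2^3*3^( - 2)=- 8/9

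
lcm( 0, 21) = 0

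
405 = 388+17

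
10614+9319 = 19933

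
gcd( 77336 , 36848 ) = 56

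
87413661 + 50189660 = 137603321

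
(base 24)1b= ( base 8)43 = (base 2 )100011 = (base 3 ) 1022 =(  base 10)35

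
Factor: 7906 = 2^1 *59^1*67^1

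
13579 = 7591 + 5988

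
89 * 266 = 23674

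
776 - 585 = 191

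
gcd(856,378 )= 2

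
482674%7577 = 5323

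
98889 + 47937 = 146826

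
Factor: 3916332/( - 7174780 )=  - 979083/1793695 = - 3^2*5^(-1 )*7^1*19^( - 1 )*79^(-1 )*239^( - 1 )*15541^1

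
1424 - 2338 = - 914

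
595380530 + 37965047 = 633345577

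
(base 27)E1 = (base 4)11323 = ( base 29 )D2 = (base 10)379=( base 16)17b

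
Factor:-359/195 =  - 3^( -1) * 5^( -1) *13^( - 1)*359^1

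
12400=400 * 31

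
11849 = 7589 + 4260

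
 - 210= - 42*5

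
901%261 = 118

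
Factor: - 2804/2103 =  - 4/3 = - 2^2*3^( - 1)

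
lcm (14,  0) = 0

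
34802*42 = 1461684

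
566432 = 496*1142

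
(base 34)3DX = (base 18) C31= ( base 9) 5361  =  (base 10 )3943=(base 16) f67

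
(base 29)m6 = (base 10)644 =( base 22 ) 176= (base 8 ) 1204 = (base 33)JH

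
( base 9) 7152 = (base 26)7J5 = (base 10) 5231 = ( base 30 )5OB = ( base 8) 12157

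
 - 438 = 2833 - 3271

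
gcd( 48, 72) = 24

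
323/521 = 323/521 = 0.62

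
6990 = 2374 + 4616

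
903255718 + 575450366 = 1478706084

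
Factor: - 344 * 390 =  - 134160 = -2^4*3^1 * 5^1 * 13^1*43^1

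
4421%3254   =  1167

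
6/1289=6/1289 = 0.00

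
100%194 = 100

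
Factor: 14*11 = 2^1*7^1 * 11^1 = 154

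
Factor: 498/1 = 2^1*3^1*83^1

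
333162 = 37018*9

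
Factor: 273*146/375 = 13286/125 =2^1*5^( - 3)*7^1*13^1*73^1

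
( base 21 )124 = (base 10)487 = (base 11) 403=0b111100111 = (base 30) g7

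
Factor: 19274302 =2^1*1801^1 * 5351^1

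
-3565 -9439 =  - 13004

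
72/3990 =12/665 = 0.02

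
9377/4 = 2344 + 1/4= 2344.25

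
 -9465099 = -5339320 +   -  4125779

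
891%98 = 9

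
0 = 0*1506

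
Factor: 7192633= 7^1*1027519^1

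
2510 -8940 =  -6430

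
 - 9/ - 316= 9/316 = 0.03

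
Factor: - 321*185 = - 59385 = - 3^1 * 5^1*37^1*107^1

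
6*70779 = 424674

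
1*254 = 254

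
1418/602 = 709/301 = 2.36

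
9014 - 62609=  - 53595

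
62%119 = 62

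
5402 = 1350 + 4052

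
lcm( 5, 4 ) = 20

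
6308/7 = 6308/7= 901.14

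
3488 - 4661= - 1173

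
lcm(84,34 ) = 1428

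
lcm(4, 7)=28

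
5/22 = 5/22 = 0.23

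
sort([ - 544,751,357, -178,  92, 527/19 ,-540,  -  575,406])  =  [ - 575 ,  -  544,  -  540,-178,527/19,92, 357, 406,751 ] 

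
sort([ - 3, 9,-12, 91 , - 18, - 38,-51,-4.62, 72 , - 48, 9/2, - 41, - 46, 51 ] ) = [-51,-48, - 46, - 41,-38,  -  18,- 12, - 4.62,-3,9/2, 9, 51, 72, 91] 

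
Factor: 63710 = 2^1*  5^1*23^1*277^1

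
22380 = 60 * 373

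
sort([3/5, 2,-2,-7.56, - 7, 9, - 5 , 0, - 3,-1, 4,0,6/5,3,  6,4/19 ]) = [ - 7.56, - 7, - 5 , - 3, - 2,-1,0, 0,4/19,3/5, 6/5,2,3,4, 6,9 ] 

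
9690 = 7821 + 1869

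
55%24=7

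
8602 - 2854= 5748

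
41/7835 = 41/7835 = 0.01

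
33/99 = 1/3 = 0.33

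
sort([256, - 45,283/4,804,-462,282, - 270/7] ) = [ - 462, - 45,-270/7,283/4,  256, 282,804]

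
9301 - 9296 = 5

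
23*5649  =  129927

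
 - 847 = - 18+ - 829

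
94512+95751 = 190263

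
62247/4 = 62247/4= 15561.75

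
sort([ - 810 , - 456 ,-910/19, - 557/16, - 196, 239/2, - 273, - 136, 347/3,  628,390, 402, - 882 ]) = [ - 882,-810 , - 456, - 273 , - 196 , - 136, - 910/19, - 557/16, 347/3 , 239/2,390, 402,628]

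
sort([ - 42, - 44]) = [ - 44, - 42]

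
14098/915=15 + 373/915 = 15.41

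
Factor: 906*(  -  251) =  - 2^1*3^1*151^1 * 251^1=-227406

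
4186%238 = 140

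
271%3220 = 271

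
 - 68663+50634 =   -  18029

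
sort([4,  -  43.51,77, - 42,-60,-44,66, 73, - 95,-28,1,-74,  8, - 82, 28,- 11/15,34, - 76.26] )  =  [-95,-82,-76.26,- 74,-60,  -  44, - 43.51,-42, - 28, - 11/15,1,4,8,  28,34,  66,73, 77 ] 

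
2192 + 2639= 4831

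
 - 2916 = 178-3094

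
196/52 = 3+10/13 = 3.77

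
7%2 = 1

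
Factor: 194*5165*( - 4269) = -4277580690 = -2^1 * 3^1*5^1 * 97^1 * 1033^1 * 1423^1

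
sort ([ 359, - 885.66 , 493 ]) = [ - 885.66 , 359, 493 ]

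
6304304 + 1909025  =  8213329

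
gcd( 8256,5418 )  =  258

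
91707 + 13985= 105692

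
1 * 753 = 753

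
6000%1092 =540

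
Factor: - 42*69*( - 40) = 2^4*3^2*5^1*7^1*23^1=115920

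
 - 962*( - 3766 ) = 3622892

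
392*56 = 21952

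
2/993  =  2/993  =  0.00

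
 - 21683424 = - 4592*4722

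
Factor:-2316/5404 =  - 3/7  =  - 3^1*7^( - 1) 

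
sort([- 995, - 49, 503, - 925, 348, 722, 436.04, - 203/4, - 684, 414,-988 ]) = [ - 995, - 988,-925,  -  684, - 203/4, - 49,348, 414, 436.04, 503,722]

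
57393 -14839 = 42554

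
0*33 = 0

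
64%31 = 2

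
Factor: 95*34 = 3230 = 2^1* 5^1 * 17^1 * 19^1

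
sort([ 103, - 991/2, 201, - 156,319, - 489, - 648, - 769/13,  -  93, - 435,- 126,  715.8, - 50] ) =[ - 648, - 991/2, - 489, - 435, - 156, - 126, - 93, - 769/13, -50,103,  201, 319, 715.8]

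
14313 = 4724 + 9589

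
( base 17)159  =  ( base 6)1435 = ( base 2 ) 101111111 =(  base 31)CB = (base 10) 383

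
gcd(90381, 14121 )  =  3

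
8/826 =4/413= 0.01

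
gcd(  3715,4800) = 5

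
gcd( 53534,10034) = 58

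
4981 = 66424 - 61443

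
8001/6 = 2667/2 = 1333.50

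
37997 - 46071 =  - 8074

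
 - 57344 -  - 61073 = 3729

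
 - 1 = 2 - 3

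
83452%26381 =4309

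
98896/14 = 7064 = 7064.00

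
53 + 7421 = 7474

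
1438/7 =205 + 3/7 =205.43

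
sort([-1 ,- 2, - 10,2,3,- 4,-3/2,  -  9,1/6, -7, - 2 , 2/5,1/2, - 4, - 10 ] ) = [-10, - 10,-9, - 7,- 4, - 4,- 2, - 2,-3/2, - 1,1/6,2/5 , 1/2 , 2,  3]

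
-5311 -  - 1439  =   - 3872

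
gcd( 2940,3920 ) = 980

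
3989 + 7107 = 11096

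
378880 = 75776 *5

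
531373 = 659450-128077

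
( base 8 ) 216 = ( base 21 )6g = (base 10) 142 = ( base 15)97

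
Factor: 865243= 149^1*5807^1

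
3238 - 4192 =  - 954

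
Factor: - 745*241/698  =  -2^(-1 ) * 5^1*149^1*241^1*349^( - 1 ) = - 179545/698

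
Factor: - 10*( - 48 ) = 2^5*3^1*5^1= 480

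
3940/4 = 985= 985.00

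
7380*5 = 36900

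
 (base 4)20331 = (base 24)nl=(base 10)573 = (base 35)gd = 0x23D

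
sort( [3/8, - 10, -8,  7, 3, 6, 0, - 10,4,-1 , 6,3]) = [ - 10,-10, - 8, - 1, 0,3/8, 3  ,  3,4, 6, 6, 7 ]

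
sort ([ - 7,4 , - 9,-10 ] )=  [ - 10, - 9, - 7,4 ] 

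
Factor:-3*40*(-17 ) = 2040  =  2^3*3^1*5^1*17^1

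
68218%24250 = 19718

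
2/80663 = 2/80663 = 0.00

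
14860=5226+9634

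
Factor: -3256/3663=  -2^3*3^( - 2) = - 8/9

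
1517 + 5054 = 6571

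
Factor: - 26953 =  - 26953^1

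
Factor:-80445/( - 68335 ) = 3^1*31^1*79^ ( - 1 ) = 93/79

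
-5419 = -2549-2870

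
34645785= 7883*4395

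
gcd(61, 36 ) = 1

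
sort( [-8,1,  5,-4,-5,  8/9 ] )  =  [ - 8,  -  5, - 4,8/9,1, 5]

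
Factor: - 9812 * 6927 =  - 2^2*3^1 * 11^1*223^1*2309^1 = - 67967724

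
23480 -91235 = - 67755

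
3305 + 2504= 5809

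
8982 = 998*9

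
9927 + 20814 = 30741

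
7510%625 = 10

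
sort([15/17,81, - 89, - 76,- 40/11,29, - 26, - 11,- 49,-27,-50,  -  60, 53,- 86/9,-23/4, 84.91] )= [ - 89, - 76,-60, - 50, - 49, - 27, - 26, - 11 ,-86/9, - 23/4, - 40/11,15/17, 29,  53, 81 , 84.91] 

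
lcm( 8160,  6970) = 334560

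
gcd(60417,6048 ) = 63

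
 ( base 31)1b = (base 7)60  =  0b101010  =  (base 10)42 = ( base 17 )28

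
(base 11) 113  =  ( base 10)135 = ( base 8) 207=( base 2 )10000111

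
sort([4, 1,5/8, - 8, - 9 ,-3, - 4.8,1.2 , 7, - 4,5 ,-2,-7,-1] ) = [ - 9,  -  8, - 7,-4.8 , - 4, -3,-2, - 1 , 5/8,  1, 1.2, 4 , 5, 7 ] 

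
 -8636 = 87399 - 96035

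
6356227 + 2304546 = 8660773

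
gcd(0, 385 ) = 385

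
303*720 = 218160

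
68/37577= 68/37577 =0.00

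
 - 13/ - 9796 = 13/9796=0.00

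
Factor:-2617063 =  - 59^1 * 44357^1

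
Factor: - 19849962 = - 2^1* 3^1*11^1*300757^1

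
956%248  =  212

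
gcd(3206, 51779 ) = 7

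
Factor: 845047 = 7^1*120721^1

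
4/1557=4/1557 = 0.00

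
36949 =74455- 37506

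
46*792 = 36432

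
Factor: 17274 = 2^1*3^1 * 2879^1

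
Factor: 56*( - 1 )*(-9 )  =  504 = 2^3*3^2 * 7^1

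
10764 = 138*78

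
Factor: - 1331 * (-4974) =2^1*3^1*11^3*829^1  =  6620394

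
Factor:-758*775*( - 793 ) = 465847850 = 2^1*5^2 *13^1*31^1*61^1*379^1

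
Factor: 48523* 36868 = 1788945964 = 2^2 * 13^1* 709^1 * 48523^1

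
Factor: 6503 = 7^1*929^1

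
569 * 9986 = 5682034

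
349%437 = 349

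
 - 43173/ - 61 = 43173/61  =  707.75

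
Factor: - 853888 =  - 2^7*7^1*953^1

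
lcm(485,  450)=43650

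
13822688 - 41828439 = -28005751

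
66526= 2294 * 29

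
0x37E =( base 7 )2415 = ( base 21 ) 20c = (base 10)894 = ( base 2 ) 1101111110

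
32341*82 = 2651962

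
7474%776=490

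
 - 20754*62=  - 1286748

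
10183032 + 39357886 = 49540918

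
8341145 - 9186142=-844997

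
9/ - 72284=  - 1+72275/72284 = - 0.00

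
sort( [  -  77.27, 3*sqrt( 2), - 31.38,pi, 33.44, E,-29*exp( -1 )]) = [ - 77.27 , - 31.38 ,-29 *exp(-1),E, pi,3*sqrt(2),  33.44]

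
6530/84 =77 +31/42 = 77.74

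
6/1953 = 2/651= 0.00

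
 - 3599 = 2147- 5746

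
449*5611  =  2519339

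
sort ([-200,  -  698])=[ - 698,-200] 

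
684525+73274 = 757799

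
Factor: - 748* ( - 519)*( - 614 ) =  - 238362168 = -2^3 *3^1*11^1*17^1*173^1*307^1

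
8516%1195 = 151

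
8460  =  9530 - 1070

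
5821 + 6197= 12018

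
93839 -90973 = 2866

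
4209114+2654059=6863173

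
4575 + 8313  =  12888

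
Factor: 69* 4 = 2^2 *3^1 * 23^1 = 276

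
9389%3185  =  3019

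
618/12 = 103/2 = 51.50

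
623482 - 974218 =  - 350736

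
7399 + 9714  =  17113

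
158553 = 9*17617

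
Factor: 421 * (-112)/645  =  - 2^4*3^( - 1)*5^( - 1)*7^1*43^(-1 )  *421^1 =- 47152/645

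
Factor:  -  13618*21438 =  - 2^2*  3^3*11^1*397^1*619^1 = - 291942684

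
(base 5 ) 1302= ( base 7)406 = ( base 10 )202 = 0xca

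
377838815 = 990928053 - 613089238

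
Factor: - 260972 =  - 2^2*53^1*1231^1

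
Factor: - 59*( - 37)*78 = 170274 = 2^1*3^1*13^1*37^1*59^1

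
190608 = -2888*( - 66 ) 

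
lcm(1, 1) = 1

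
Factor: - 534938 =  - 2^1*267469^1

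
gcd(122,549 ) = 61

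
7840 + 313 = 8153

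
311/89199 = 311/89199 = 0.00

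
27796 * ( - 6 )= - 166776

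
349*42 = 14658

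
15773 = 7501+8272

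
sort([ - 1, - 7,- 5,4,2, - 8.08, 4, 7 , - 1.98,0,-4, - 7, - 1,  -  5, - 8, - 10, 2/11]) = [ - 10, - 8.08, - 8, - 7, - 7,-5, - 5, - 4 , - 1.98, - 1, - 1,0, 2/11, 2, 4,  4 , 7 ] 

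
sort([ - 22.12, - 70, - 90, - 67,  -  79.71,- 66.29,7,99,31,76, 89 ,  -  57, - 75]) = [-90, - 79.71,-75, -70, - 67,-66.29, - 57,- 22.12,7,31,76,89,99]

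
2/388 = 1/194 = 0.01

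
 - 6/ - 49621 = 6/49621 = 0.00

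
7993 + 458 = 8451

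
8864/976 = 9 + 5/61=9.08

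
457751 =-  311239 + 768990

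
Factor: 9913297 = 9913297^1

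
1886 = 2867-981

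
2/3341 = 2/3341 = 0.00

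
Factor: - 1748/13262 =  - 46/349 = - 2^1*23^1*349^ (  -  1)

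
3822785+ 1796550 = 5619335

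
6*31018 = 186108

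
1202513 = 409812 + 792701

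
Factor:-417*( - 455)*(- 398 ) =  - 2^1*3^1* 5^1*7^1 *13^1* 139^1*  199^1 = - 75514530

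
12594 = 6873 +5721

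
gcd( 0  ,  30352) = 30352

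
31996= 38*842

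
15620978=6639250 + 8981728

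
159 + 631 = 790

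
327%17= 4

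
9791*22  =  215402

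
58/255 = 58/255 = 0.23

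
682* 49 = 33418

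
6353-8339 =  - 1986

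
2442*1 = 2442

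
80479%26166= 1981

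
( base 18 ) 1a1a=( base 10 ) 9100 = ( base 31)9EH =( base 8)21614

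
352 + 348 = 700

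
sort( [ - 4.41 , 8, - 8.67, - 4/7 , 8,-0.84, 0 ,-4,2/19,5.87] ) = [ -8.67,-4.41,-4, - 0.84,  -  4/7,0,2/19, 5.87, 8,8 ]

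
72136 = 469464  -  397328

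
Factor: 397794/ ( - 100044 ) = - 167/42 = - 2^( - 1)*3^( - 1)*7^( - 1)*167^1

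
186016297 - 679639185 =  - 493622888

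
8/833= 8/833 = 0.01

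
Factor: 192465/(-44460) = -2^(-2)*7^1*19^ ( - 1)*47^1 =-329/76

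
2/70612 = 1/35306 = 0.00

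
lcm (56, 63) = 504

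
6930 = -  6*( - 1155) 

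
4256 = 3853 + 403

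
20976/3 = 6992=6992.00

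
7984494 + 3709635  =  11694129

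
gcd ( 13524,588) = 588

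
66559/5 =66559/5 = 13311.80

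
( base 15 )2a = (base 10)40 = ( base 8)50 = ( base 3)1111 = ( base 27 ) 1d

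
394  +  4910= 5304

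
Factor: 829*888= 2^3*3^1*37^1*829^1 = 736152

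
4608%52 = 32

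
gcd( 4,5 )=1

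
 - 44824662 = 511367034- 556191696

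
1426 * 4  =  5704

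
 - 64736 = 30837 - 95573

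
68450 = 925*74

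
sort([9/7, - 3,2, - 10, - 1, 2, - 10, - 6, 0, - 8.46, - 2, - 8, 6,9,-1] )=[ - 10,-10,-8.46, - 8, - 6, - 3,  -  2, - 1, - 1,0,  9/7, 2,2,6,9 ]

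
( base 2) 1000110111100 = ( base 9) 6204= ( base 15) 152A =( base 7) 16144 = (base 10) 4540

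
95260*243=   23148180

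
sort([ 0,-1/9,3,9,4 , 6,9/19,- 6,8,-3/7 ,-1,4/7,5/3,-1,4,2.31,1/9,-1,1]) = [ - 6, - 1, - 1,-1,-3/7,-1/9 , 0 , 1/9,9/19, 4/7,1,5/3 , 2.31,3,4,4,6,8,9] 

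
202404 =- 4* ( - 50601 ) 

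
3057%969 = 150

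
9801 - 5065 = 4736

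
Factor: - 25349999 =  -59^1*429661^1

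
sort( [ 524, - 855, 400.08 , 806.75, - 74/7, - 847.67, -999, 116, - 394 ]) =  [-999,  -  855, - 847.67, - 394, - 74/7, 116 , 400.08, 524,  806.75]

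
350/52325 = 2/299=0.01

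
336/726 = 56/121  =  0.46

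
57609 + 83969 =141578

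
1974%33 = 27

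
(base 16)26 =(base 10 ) 38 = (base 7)53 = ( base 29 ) 19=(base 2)100110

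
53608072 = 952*56311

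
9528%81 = 51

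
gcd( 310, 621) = 1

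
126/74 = 1+26/37 = 1.70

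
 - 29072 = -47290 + 18218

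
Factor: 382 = 2^1*191^1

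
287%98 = 91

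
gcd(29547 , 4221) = 4221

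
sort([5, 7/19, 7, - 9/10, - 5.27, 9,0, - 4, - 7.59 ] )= [  -  7.59, -5.27, - 4, - 9/10, 0,7/19,5, 7,9]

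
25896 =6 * 4316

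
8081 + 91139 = 99220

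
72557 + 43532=116089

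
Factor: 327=3^1*109^1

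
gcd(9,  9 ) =9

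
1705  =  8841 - 7136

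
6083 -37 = 6046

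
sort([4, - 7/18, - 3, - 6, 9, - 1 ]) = [ - 6,-3,  -  1, - 7/18 , 4 , 9 ]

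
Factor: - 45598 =-2^1*7^1*3257^1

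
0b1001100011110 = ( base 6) 34354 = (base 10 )4894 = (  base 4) 1030132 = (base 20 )C4E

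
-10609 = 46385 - 56994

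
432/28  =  15 + 3/7  =  15.43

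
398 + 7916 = 8314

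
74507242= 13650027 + 60857215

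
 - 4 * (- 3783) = 15132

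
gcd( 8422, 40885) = 1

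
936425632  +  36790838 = 973216470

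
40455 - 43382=-2927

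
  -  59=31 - 90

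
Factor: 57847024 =2^4*23^1*191^1*823^1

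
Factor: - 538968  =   - 2^3*3^1*17^1*1321^1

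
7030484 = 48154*146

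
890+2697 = 3587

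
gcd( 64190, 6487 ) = 1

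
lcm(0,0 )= 0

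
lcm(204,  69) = 4692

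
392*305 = 119560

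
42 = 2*21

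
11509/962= 11509/962 = 11.96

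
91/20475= 1/225 =0.00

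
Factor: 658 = 2^1*7^1*47^1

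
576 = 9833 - 9257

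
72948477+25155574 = 98104051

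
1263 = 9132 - 7869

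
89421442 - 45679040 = 43742402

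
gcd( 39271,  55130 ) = 1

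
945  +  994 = 1939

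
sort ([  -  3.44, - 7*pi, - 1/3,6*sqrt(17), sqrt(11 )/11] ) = [ - 7*pi, - 3.44, - 1/3,  sqrt( 11 )/11 , 6*sqrt( 17 ) ] 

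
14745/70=2949/14 = 210.64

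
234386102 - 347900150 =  - 113514048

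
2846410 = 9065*314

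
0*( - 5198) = 0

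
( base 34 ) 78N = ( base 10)8387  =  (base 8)20303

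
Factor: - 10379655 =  - 3^2 * 5^1*11^1 *13^1*1613^1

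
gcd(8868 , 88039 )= 1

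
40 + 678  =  718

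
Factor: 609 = 3^1*7^1*29^1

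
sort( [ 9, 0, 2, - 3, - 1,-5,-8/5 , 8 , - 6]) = [ - 6, - 5, - 3,  -  8/5, - 1,0, 2,8,9 ]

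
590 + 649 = 1239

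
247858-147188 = 100670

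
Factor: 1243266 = 2^1 * 3^1*353^1*587^1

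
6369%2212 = 1945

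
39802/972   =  19901/486 = 40.95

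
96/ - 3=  - 32 + 0/1=-  32.00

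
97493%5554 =3075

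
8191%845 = 586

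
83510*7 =584570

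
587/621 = 587/621 = 0.95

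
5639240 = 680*8293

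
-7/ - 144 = 7/144  =  0.05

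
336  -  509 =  - 173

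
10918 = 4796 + 6122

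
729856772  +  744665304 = 1474522076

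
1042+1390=2432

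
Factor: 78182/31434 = 97/39=3^ (-1)*13^ (  -  1)*97^1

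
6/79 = 6/79= 0.08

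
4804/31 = 154 + 30/31 = 154.97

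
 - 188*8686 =- 1632968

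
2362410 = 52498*45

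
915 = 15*61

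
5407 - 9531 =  - 4124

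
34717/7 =4959 + 4/7=4959.57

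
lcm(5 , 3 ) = 15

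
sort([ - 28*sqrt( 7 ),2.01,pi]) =[-28* sqrt( 7 ),2.01,pi ]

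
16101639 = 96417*167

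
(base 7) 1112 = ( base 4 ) 12101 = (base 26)fb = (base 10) 401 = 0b110010001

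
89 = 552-463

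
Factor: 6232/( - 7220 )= - 2^1 * 5^(-1 )* 19^ ( - 1 )  *41^1 = - 82/95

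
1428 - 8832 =-7404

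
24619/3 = 8206  +  1/3 = 8206.33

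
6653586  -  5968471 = 685115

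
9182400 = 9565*960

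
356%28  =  20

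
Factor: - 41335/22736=-2^( - 4)*5^1*7^( - 1 )*29^( - 1 )*1181^1 = -  5905/3248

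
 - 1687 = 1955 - 3642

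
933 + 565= 1498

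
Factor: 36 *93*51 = 2^2*3^4*17^1*31^1= 170748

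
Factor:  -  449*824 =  - 369976 = -  2^3*103^1*449^1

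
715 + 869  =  1584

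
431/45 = 431/45 = 9.58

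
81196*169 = 13722124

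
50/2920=5/292=   0.02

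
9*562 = 5058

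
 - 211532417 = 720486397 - 932018814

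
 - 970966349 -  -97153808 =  - 873812541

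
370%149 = 72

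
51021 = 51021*1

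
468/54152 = 117/13538 = 0.01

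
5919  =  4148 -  - 1771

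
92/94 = 46/47  =  0.98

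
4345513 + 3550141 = 7895654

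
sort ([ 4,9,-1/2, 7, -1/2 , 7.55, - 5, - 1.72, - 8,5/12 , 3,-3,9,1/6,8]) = [ - 8, - 5, - 3, - 1.72,-1/2, - 1/2, 1/6,5/12, 3,4, 7,7.55, 8 , 9, 9]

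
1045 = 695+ 350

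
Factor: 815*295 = 240425 = 5^2*59^1*163^1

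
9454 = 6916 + 2538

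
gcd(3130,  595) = 5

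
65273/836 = 78+65/836 = 78.08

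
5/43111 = 5/43111 =0.00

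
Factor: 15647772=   2^2*3^1*7^1*186283^1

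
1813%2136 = 1813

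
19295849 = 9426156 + 9869693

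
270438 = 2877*94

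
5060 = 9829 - 4769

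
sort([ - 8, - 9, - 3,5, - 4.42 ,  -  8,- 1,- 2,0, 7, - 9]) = [ - 9,-9 , - 8,- 8,-4.42 ,-3, - 2, - 1,0, 5,7]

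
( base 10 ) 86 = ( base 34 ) 2i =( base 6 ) 222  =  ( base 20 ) 46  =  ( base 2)1010110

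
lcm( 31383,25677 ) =282447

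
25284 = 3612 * 7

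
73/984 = 73/984  =  0.07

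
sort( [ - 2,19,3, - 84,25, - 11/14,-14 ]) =[ - 84, - 14, - 2, - 11/14 , 3,19, 25]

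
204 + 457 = 661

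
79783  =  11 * 7253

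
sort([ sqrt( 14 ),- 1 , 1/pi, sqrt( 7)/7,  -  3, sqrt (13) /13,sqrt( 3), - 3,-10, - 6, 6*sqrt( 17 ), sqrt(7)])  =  [ - 10, -6 , - 3, - 3 , - 1 , sqrt( 13) /13, 1/pi , sqrt (7 ) /7,sqrt( 3), sqrt( 7 ),sqrt (14), 6*sqrt (17)]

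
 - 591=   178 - 769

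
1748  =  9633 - 7885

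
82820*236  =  19545520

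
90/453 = 30/151= 0.20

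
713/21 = 33 + 20/21 = 33.95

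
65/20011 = 65/20011 = 0.00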